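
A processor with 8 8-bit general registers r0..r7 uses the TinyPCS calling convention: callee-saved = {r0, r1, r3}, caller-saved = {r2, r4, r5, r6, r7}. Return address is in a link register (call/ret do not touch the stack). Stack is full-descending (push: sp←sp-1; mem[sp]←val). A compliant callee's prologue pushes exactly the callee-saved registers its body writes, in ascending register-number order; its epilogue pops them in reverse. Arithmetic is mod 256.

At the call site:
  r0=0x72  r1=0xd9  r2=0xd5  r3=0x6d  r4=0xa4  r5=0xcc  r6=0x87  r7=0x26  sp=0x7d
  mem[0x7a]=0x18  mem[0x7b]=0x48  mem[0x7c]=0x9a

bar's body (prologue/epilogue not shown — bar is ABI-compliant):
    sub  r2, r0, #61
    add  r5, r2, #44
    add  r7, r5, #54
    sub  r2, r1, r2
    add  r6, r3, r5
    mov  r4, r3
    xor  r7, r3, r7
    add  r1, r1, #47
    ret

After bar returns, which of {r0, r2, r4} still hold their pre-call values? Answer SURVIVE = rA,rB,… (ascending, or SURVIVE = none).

SURVIVE = r0

prologue: push r1 → mem[0x7c]=0xd9, sp=0x7c
body[0] sub  r2, r0, #61 → r2=0x35
body[1] add  r5, r2, #44 → r5=0x61
body[2] add  r7, r5, #54 → r7=0x97
body[3] sub  r2, r1, r2 → r2=0xa4
body[4] add  r6, r3, r5 → r6=0xce
body[5] mov  r4, r3 → r4=0x6d
body[6] xor  r7, r3, r7 → r7=0xfa
body[7] add  r1, r1, #47 → r1=0x08
epilogue: pop r1=0xd9, sp=0x7d
r0: callee-saved, written=False
r2: caller-saved, written=True
r4: caller-saved, written=True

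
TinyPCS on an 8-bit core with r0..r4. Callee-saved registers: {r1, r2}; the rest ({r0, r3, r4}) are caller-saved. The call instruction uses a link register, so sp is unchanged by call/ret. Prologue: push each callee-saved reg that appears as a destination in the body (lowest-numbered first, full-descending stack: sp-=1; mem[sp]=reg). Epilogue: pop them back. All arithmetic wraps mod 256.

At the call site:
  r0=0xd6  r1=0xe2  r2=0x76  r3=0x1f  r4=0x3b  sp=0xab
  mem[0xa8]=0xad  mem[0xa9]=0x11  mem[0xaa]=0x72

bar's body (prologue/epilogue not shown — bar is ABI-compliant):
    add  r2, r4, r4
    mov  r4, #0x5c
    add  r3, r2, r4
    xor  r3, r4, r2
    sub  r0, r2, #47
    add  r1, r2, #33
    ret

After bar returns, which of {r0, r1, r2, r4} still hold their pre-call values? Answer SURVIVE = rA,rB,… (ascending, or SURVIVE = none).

prologue: push r1 -> mem[0xaa]=0xe2, sp=0xaa
prologue: push r2 -> mem[0xa9]=0x76, sp=0xa9
body[0] add  r2, r4, r4 -> r2=0x76
body[1] mov  r4, #0x5c -> r4=0x5c
body[2] add  r3, r2, r4 -> r3=0xd2
body[3] xor  r3, r4, r2 -> r3=0x2a
body[4] sub  r0, r2, #47 -> r0=0x47
body[5] add  r1, r2, #33 -> r1=0x97
epilogue: pop r2=0x76, sp=0xaa
epilogue: pop r1=0xe2, sp=0xab
r0: caller-saved, written=True
r1: callee-saved, written=True
r2: callee-saved, written=True
r4: caller-saved, written=True

SURVIVE = r1,r2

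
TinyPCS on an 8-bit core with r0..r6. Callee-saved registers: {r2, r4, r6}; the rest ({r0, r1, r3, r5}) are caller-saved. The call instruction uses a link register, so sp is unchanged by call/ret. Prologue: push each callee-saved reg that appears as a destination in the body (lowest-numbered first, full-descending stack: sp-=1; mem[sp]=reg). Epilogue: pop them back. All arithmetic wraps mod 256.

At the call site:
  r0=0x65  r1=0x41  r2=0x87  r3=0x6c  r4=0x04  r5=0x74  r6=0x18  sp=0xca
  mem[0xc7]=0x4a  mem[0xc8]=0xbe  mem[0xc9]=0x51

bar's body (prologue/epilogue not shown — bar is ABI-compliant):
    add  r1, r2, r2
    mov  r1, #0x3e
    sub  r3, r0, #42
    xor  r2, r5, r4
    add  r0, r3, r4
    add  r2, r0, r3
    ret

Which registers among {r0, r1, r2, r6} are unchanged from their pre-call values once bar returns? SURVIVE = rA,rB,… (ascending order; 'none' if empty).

SURVIVE = r2,r6

prologue: push r2 -> mem[0xc9]=0x87, sp=0xc9
body[0] add  r1, r2, r2 -> r1=0x0e
body[1] mov  r1, #0x3e -> r1=0x3e
body[2] sub  r3, r0, #42 -> r3=0x3b
body[3] xor  r2, r5, r4 -> r2=0x70
body[4] add  r0, r3, r4 -> r0=0x3f
body[5] add  r2, r0, r3 -> r2=0x7a
epilogue: pop r2=0x87, sp=0xca
r0: caller-saved, written=True
r1: caller-saved, written=True
r2: callee-saved, written=True
r6: callee-saved, written=False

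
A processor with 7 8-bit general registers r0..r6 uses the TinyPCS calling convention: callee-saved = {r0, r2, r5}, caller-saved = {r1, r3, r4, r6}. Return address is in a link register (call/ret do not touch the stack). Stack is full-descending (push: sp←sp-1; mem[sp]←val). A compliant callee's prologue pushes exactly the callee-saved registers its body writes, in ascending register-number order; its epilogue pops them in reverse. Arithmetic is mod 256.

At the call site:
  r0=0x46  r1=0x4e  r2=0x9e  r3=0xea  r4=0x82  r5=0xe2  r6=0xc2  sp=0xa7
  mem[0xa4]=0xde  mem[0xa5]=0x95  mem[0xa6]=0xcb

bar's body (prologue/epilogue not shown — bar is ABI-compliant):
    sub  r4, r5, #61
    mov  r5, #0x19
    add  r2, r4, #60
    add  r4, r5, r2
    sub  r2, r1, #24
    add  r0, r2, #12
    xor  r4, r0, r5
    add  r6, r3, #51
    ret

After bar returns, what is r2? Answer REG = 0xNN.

REG = 0x9e

prologue: push r0 -> mem[0xa6]=0x46, sp=0xa6
prologue: push r2 -> mem[0xa5]=0x9e, sp=0xa5
prologue: push r5 -> mem[0xa4]=0xe2, sp=0xa4
body[0] sub  r4, r5, #61 -> r4=0xa5
body[1] mov  r5, #0x19 -> r5=0x19
body[2] add  r2, r4, #60 -> r2=0xe1
body[3] add  r4, r5, r2 -> r4=0xfa
body[4] sub  r2, r1, #24 -> r2=0x36
body[5] add  r0, r2, #12 -> r0=0x42
body[6] xor  r4, r0, r5 -> r4=0x5b
body[7] add  r6, r3, #51 -> r6=0x1d
epilogue: pop r5=0xe2, sp=0xa5
epilogue: pop r2=0x9e, sp=0xa6
epilogue: pop r0=0x46, sp=0xa7
r2 is callee-saved -> restored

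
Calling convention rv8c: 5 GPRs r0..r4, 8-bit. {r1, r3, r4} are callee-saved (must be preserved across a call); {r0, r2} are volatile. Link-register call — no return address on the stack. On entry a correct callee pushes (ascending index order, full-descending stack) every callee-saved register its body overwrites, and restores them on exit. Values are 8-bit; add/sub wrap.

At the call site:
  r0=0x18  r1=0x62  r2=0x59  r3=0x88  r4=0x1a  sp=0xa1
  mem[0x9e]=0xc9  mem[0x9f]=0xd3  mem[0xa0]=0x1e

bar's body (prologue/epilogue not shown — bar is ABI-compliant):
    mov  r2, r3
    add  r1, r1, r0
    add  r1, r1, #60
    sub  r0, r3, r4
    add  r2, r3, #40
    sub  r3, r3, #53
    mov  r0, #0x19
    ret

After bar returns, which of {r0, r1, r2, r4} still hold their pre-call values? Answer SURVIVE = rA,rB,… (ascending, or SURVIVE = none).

SURVIVE = r1,r4

prologue: push r1 -> mem[0xa0]=0x62, sp=0xa0
prologue: push r3 -> mem[0x9f]=0x88, sp=0x9f
body[0] mov  r2, r3 -> r2=0x88
body[1] add  r1, r1, r0 -> r1=0x7a
body[2] add  r1, r1, #60 -> r1=0xb6
body[3] sub  r0, r3, r4 -> r0=0x6e
body[4] add  r2, r3, #40 -> r2=0xb0
body[5] sub  r3, r3, #53 -> r3=0x53
body[6] mov  r0, #0x19 -> r0=0x19
epilogue: pop r3=0x88, sp=0xa0
epilogue: pop r1=0x62, sp=0xa1
r0: caller-saved, written=True
r1: callee-saved, written=True
r2: caller-saved, written=True
r4: callee-saved, written=False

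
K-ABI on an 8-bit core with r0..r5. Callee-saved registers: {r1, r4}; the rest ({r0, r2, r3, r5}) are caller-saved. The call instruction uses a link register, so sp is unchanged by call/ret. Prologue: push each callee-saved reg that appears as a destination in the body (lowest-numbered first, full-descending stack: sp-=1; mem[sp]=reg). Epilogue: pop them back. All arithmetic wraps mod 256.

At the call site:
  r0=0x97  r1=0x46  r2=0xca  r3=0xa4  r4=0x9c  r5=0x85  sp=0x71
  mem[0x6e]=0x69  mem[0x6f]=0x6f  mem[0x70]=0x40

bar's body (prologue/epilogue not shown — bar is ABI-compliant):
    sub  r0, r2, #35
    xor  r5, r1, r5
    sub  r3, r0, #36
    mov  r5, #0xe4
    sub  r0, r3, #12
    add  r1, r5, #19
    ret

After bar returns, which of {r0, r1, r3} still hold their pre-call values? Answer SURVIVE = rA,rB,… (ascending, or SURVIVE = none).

prologue: push r1 -> mem[0x70]=0x46, sp=0x70
body[0] sub  r0, r2, #35 -> r0=0xa7
body[1] xor  r5, r1, r5 -> r5=0xc3
body[2] sub  r3, r0, #36 -> r3=0x83
body[3] mov  r5, #0xe4 -> r5=0xe4
body[4] sub  r0, r3, #12 -> r0=0x77
body[5] add  r1, r5, #19 -> r1=0xf7
epilogue: pop r1=0x46, sp=0x71
r0: caller-saved, written=True
r1: callee-saved, written=True
r3: caller-saved, written=True

SURVIVE = r1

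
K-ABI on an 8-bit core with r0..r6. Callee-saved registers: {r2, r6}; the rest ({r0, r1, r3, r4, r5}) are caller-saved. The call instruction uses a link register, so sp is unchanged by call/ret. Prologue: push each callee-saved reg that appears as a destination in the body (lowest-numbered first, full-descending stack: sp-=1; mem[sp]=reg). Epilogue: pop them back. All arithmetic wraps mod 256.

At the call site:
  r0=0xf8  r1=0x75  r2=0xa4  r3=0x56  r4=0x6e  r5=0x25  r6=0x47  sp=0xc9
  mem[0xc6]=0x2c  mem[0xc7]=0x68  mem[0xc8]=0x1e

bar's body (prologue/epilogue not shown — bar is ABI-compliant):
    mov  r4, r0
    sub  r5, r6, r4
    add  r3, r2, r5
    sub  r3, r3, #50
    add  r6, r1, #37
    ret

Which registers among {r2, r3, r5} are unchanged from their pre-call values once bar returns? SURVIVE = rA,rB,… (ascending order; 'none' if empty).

SURVIVE = r2

prologue: push r6 -> mem[0xc8]=0x47, sp=0xc8
body[0] mov  r4, r0 -> r4=0xf8
body[1] sub  r5, r6, r4 -> r5=0x4f
body[2] add  r3, r2, r5 -> r3=0xf3
body[3] sub  r3, r3, #50 -> r3=0xc1
body[4] add  r6, r1, #37 -> r6=0x9a
epilogue: pop r6=0x47, sp=0xc9
r2: callee-saved, written=False
r3: caller-saved, written=True
r5: caller-saved, written=True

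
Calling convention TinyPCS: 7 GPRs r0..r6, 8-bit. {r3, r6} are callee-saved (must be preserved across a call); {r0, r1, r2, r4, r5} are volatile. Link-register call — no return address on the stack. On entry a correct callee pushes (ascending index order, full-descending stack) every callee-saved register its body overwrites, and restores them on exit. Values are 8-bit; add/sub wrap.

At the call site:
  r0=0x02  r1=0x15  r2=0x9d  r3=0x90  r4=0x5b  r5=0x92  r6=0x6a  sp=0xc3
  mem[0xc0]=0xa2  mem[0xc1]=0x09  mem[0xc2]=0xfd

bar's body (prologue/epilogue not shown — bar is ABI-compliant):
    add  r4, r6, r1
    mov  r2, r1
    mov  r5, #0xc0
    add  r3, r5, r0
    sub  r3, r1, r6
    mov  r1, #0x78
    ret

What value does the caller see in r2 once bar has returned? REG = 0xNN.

prologue: push r3 -> mem[0xc2]=0x90, sp=0xc2
body[0] add  r4, r6, r1 -> r4=0x7f
body[1] mov  r2, r1 -> r2=0x15
body[2] mov  r5, #0xc0 -> r5=0xc0
body[3] add  r3, r5, r0 -> r3=0xc2
body[4] sub  r3, r1, r6 -> r3=0xab
body[5] mov  r1, #0x78 -> r1=0x78
epilogue: pop r3=0x90, sp=0xc3
r2 is caller-saved -> body value

REG = 0x15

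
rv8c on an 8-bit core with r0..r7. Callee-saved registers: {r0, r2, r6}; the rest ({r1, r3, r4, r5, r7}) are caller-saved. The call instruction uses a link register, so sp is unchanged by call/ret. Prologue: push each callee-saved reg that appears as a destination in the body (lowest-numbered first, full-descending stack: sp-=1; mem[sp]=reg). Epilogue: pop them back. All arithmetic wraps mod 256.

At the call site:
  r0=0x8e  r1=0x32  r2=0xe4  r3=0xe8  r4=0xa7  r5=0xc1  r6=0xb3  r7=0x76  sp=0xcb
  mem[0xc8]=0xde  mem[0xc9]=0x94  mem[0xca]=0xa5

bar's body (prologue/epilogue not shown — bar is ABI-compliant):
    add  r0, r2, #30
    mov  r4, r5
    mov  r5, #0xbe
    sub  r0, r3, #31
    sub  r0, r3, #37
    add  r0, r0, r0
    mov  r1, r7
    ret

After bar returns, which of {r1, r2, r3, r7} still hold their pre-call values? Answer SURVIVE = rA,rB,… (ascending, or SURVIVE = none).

prologue: push r0 → mem[0xca]=0x8e, sp=0xca
body[0] add  r0, r2, #30 → r0=0x02
body[1] mov  r4, r5 → r4=0xc1
body[2] mov  r5, #0xbe → r5=0xbe
body[3] sub  r0, r3, #31 → r0=0xc9
body[4] sub  r0, r3, #37 → r0=0xc3
body[5] add  r0, r0, r0 → r0=0x86
body[6] mov  r1, r7 → r1=0x76
epilogue: pop r0=0x8e, sp=0xcb
r1: caller-saved, written=True
r2: callee-saved, written=False
r3: caller-saved, written=False
r7: caller-saved, written=False

SURVIVE = r2,r3,r7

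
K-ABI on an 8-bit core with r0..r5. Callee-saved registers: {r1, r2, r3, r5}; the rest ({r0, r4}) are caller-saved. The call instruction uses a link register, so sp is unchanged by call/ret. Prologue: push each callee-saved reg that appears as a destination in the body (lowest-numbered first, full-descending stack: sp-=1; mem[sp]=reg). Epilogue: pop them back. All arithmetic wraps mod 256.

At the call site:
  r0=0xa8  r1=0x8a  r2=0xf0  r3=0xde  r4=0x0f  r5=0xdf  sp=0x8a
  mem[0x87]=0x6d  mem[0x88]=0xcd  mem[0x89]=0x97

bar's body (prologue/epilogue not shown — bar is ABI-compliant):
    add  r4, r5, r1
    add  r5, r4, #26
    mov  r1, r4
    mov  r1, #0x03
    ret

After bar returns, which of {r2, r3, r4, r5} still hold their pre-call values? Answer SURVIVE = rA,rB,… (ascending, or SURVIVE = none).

prologue: push r1 -> mem[0x89]=0x8a, sp=0x89
prologue: push r5 -> mem[0x88]=0xdf, sp=0x88
body[0] add  r4, r5, r1 -> r4=0x69
body[1] add  r5, r4, #26 -> r5=0x83
body[2] mov  r1, r4 -> r1=0x69
body[3] mov  r1, #0x03 -> r1=0x03
epilogue: pop r5=0xdf, sp=0x89
epilogue: pop r1=0x8a, sp=0x8a
r2: callee-saved, written=False
r3: callee-saved, written=False
r4: caller-saved, written=True
r5: callee-saved, written=True

SURVIVE = r2,r3,r5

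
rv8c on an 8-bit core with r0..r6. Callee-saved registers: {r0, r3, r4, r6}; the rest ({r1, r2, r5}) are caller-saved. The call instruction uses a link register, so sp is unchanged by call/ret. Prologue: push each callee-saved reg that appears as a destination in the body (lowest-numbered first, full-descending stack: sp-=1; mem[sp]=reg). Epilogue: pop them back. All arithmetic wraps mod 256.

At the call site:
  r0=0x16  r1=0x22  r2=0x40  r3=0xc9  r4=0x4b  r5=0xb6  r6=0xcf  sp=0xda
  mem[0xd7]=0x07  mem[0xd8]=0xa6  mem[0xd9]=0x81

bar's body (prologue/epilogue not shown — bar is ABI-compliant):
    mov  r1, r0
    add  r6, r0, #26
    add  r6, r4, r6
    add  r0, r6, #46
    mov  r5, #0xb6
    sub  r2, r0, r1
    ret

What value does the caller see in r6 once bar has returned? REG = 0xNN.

prologue: push r0 -> mem[0xd9]=0x16, sp=0xd9
prologue: push r6 -> mem[0xd8]=0xcf, sp=0xd8
body[0] mov  r1, r0 -> r1=0x16
body[1] add  r6, r0, #26 -> r6=0x30
body[2] add  r6, r4, r6 -> r6=0x7b
body[3] add  r0, r6, #46 -> r0=0xa9
body[4] mov  r5, #0xb6 -> r5=0xb6
body[5] sub  r2, r0, r1 -> r2=0x93
epilogue: pop r6=0xcf, sp=0xd9
epilogue: pop r0=0x16, sp=0xda
r6 is callee-saved -> restored

REG = 0xcf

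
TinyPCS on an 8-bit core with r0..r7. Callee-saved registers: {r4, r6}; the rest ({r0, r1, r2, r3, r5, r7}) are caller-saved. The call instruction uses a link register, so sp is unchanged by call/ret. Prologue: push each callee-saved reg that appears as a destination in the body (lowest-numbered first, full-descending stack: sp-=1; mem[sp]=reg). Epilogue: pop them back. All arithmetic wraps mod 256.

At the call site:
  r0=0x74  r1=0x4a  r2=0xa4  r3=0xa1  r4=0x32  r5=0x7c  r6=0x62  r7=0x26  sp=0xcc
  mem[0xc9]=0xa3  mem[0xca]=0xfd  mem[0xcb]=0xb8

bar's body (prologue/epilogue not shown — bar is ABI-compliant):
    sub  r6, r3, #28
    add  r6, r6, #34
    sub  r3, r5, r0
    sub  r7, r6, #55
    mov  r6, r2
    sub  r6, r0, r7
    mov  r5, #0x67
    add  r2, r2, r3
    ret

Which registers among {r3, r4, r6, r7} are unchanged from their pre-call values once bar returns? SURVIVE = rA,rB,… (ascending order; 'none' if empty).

prologue: push r6 → mem[0xcb]=0x62, sp=0xcb
body[0] sub  r6, r3, #28 → r6=0x85
body[1] add  r6, r6, #34 → r6=0xa7
body[2] sub  r3, r5, r0 → r3=0x08
body[3] sub  r7, r6, #55 → r7=0x70
body[4] mov  r6, r2 → r6=0xa4
body[5] sub  r6, r0, r7 → r6=0x04
body[6] mov  r5, #0x67 → r5=0x67
body[7] add  r2, r2, r3 → r2=0xac
epilogue: pop r6=0x62, sp=0xcc
r3: caller-saved, written=True
r4: callee-saved, written=False
r6: callee-saved, written=True
r7: caller-saved, written=True

SURVIVE = r4,r6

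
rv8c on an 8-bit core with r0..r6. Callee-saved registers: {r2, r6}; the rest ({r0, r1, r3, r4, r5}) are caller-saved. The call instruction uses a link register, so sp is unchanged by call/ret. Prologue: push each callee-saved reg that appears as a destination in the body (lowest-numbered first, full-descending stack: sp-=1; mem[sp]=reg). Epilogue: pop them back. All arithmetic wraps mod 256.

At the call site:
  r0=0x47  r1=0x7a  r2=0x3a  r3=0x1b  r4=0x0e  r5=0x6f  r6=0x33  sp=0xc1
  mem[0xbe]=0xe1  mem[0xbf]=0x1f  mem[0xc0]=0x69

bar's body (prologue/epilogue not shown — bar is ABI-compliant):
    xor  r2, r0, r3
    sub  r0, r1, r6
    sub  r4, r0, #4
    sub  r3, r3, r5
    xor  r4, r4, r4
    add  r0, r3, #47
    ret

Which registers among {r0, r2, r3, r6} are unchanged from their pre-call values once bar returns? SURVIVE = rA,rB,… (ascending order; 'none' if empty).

prologue: push r2 -> mem[0xc0]=0x3a, sp=0xc0
body[0] xor  r2, r0, r3 -> r2=0x5c
body[1] sub  r0, r1, r6 -> r0=0x47
body[2] sub  r4, r0, #4 -> r4=0x43
body[3] sub  r3, r3, r5 -> r3=0xac
body[4] xor  r4, r4, r4 -> r4=0x00
body[5] add  r0, r3, #47 -> r0=0xdb
epilogue: pop r2=0x3a, sp=0xc1
r0: caller-saved, written=True
r2: callee-saved, written=True
r3: caller-saved, written=True
r6: callee-saved, written=False

SURVIVE = r2,r6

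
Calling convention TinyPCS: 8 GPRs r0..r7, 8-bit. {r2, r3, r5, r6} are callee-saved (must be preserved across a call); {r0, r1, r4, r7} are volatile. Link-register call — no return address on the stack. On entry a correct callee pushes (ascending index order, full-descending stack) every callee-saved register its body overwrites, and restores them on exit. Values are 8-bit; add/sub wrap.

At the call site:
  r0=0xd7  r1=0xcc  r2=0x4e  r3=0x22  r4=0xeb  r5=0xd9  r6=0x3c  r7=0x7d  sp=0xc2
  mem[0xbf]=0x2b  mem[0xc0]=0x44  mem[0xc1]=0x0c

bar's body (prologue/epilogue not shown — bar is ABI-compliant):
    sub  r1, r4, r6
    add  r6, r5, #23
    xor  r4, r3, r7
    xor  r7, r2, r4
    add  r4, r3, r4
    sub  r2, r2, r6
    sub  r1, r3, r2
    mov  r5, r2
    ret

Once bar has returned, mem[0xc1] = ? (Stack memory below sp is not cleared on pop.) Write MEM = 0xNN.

prologue: push r2 -> mem[0xc1]=0x4e, sp=0xc1
prologue: push r5 -> mem[0xc0]=0xd9, sp=0xc0
prologue: push r6 -> mem[0xbf]=0x3c, sp=0xbf
body[0] sub  r1, r4, r6 -> r1=0xaf
body[1] add  r6, r5, #23 -> r6=0xf0
body[2] xor  r4, r3, r7 -> r4=0x5f
body[3] xor  r7, r2, r4 -> r7=0x11
body[4] add  r4, r3, r4 -> r4=0x81
body[5] sub  r2, r2, r6 -> r2=0x5e
body[6] sub  r1, r3, r2 -> r1=0xc4
body[7] mov  r5, r2 -> r5=0x5e
epilogue: pop r6=0x3c, sp=0xc0
epilogue: pop r5=0xd9, sp=0xc1
epilogue: pop r2=0x4e, sp=0xc2
prologue pushed ['r2', 'r5', 'r6'] at ['0xc1', '0xc0', '0xbf']

MEM = 0x4e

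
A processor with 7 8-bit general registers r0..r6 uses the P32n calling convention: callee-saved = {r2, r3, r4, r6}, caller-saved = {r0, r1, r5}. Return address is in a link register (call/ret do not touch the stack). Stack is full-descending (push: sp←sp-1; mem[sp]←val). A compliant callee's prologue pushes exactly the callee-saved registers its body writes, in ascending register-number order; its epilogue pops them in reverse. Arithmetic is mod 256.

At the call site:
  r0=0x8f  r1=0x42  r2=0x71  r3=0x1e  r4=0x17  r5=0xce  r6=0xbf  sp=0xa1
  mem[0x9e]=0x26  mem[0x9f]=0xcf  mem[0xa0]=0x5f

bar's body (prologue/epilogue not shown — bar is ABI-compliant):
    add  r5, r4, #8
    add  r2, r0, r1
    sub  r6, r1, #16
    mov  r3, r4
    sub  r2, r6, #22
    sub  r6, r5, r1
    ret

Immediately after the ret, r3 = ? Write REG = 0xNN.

prologue: push r2 -> mem[0xa0]=0x71, sp=0xa0
prologue: push r3 -> mem[0x9f]=0x1e, sp=0x9f
prologue: push r6 -> mem[0x9e]=0xbf, sp=0x9e
body[0] add  r5, r4, #8 -> r5=0x1f
body[1] add  r2, r0, r1 -> r2=0xd1
body[2] sub  r6, r1, #16 -> r6=0x32
body[3] mov  r3, r4 -> r3=0x17
body[4] sub  r2, r6, #22 -> r2=0x1c
body[5] sub  r6, r5, r1 -> r6=0xdd
epilogue: pop r6=0xbf, sp=0x9f
epilogue: pop r3=0x1e, sp=0xa0
epilogue: pop r2=0x71, sp=0xa1
r3 is callee-saved -> restored

REG = 0x1e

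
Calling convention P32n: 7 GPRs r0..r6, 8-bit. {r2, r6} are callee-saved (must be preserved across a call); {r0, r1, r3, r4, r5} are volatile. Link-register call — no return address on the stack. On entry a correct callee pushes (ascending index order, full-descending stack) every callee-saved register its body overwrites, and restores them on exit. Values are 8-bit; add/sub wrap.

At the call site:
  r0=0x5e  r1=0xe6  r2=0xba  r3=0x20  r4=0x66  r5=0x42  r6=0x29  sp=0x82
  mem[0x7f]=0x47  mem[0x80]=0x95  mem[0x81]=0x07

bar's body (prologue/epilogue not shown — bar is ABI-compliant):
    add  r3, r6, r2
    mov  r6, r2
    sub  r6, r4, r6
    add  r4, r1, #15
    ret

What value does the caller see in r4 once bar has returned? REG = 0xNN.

REG = 0xf5

prologue: push r6 → mem[0x81]=0x29, sp=0x81
body[0] add  r3, r6, r2 → r3=0xe3
body[1] mov  r6, r2 → r6=0xba
body[2] sub  r6, r4, r6 → r6=0xac
body[3] add  r4, r1, #15 → r4=0xf5
epilogue: pop r6=0x29, sp=0x82
r4 is caller-saved → body value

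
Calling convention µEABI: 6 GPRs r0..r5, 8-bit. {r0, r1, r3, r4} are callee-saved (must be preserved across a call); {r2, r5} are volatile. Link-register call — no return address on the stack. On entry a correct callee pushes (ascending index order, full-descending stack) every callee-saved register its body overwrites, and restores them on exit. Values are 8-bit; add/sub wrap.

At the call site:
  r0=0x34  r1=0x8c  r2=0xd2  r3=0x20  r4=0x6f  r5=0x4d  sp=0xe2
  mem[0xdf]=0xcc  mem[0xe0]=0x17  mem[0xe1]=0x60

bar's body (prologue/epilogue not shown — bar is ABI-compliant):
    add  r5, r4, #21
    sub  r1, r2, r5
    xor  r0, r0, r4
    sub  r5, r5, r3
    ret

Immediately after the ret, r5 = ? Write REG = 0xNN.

prologue: push r0 -> mem[0xe1]=0x34, sp=0xe1
prologue: push r1 -> mem[0xe0]=0x8c, sp=0xe0
body[0] add  r5, r4, #21 -> r5=0x84
body[1] sub  r1, r2, r5 -> r1=0x4e
body[2] xor  r0, r0, r4 -> r0=0x5b
body[3] sub  r5, r5, r3 -> r5=0x64
epilogue: pop r1=0x8c, sp=0xe1
epilogue: pop r0=0x34, sp=0xe2
r5 is caller-saved -> body value

REG = 0x64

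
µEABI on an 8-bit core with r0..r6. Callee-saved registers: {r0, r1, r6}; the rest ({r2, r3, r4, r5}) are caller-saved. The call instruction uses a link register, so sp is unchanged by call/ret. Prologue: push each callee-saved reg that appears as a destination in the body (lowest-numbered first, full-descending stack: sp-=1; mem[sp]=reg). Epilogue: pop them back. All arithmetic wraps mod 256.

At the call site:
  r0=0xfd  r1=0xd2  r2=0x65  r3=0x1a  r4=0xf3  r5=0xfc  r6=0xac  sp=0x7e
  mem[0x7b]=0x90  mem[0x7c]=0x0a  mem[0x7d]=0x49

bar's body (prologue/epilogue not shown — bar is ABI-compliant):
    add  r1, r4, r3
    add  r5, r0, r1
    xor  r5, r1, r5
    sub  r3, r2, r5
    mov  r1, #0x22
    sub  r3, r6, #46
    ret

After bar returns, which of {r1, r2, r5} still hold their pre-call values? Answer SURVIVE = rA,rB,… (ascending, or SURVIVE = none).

SURVIVE = r1,r2

prologue: push r1 → mem[0x7d]=0xd2, sp=0x7d
body[0] add  r1, r4, r3 → r1=0x0d
body[1] add  r5, r0, r1 → r5=0x0a
body[2] xor  r5, r1, r5 → r5=0x07
body[3] sub  r3, r2, r5 → r3=0x5e
body[4] mov  r1, #0x22 → r1=0x22
body[5] sub  r3, r6, #46 → r3=0x7e
epilogue: pop r1=0xd2, sp=0x7e
r1: callee-saved, written=True
r2: caller-saved, written=False
r5: caller-saved, written=True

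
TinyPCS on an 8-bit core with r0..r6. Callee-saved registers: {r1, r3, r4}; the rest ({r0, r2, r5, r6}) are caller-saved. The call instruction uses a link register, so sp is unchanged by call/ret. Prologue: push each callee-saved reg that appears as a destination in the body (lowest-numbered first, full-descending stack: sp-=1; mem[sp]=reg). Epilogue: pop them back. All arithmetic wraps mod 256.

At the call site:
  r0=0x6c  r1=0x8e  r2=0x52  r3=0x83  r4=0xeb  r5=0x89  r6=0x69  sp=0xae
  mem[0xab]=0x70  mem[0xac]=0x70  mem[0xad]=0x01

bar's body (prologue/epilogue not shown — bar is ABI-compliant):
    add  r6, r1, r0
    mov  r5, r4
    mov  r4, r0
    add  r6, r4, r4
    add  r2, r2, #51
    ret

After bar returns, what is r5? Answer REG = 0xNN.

REG = 0xeb

prologue: push r4 -> mem[0xad]=0xeb, sp=0xad
body[0] add  r6, r1, r0 -> r6=0xfa
body[1] mov  r5, r4 -> r5=0xeb
body[2] mov  r4, r0 -> r4=0x6c
body[3] add  r6, r4, r4 -> r6=0xd8
body[4] add  r2, r2, #51 -> r2=0x85
epilogue: pop r4=0xeb, sp=0xae
r5 is caller-saved -> body value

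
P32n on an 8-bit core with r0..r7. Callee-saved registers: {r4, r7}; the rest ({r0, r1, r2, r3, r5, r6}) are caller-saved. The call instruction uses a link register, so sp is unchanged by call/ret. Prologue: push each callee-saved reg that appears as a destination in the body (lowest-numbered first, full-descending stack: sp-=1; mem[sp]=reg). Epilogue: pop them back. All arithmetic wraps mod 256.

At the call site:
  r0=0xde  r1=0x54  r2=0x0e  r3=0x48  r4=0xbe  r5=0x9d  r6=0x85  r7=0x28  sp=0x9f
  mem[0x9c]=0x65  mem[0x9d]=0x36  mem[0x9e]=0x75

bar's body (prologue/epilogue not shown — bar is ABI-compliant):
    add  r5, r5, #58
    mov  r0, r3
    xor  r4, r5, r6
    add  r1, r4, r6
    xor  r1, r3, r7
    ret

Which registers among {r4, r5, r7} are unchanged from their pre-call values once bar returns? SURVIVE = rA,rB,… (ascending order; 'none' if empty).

SURVIVE = r4,r7

prologue: push r4 -> mem[0x9e]=0xbe, sp=0x9e
body[0] add  r5, r5, #58 -> r5=0xd7
body[1] mov  r0, r3 -> r0=0x48
body[2] xor  r4, r5, r6 -> r4=0x52
body[3] add  r1, r4, r6 -> r1=0xd7
body[4] xor  r1, r3, r7 -> r1=0x60
epilogue: pop r4=0xbe, sp=0x9f
r4: callee-saved, written=True
r5: caller-saved, written=True
r7: callee-saved, written=False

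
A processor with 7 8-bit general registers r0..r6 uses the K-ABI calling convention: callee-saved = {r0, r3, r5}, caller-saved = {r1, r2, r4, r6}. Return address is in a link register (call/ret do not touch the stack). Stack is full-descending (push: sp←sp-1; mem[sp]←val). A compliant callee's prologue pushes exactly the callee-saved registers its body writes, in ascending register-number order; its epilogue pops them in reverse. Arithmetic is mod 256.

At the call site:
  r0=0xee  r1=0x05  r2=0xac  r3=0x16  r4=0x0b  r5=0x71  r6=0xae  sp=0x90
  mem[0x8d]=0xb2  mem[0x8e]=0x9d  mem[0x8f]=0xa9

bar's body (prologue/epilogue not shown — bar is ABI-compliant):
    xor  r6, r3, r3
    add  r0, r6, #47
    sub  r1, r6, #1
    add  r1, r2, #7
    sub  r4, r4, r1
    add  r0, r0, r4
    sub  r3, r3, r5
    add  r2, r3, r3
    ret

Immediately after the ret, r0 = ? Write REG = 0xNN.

REG = 0xee

prologue: push r0 → mem[0x8f]=0xee, sp=0x8f
prologue: push r3 → mem[0x8e]=0x16, sp=0x8e
body[0] xor  r6, r3, r3 → r6=0x00
body[1] add  r0, r6, #47 → r0=0x2f
body[2] sub  r1, r6, #1 → r1=0xff
body[3] add  r1, r2, #7 → r1=0xb3
body[4] sub  r4, r4, r1 → r4=0x58
body[5] add  r0, r0, r4 → r0=0x87
body[6] sub  r3, r3, r5 → r3=0xa5
body[7] add  r2, r3, r3 → r2=0x4a
epilogue: pop r3=0x16, sp=0x8f
epilogue: pop r0=0xee, sp=0x90
r0 is callee-saved → restored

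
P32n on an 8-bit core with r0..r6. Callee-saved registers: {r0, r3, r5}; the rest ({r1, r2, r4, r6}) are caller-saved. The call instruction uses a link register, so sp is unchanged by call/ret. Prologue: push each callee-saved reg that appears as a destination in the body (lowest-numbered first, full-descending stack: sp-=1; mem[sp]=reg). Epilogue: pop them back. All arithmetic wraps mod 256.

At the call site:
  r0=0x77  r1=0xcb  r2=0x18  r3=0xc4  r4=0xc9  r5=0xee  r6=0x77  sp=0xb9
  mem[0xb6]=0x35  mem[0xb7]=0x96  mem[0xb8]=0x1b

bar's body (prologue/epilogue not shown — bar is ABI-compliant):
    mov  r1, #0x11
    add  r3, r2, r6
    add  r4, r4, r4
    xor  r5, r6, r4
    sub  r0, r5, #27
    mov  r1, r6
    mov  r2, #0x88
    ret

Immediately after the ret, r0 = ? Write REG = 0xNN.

prologue: push r0 -> mem[0xb8]=0x77, sp=0xb8
prologue: push r3 -> mem[0xb7]=0xc4, sp=0xb7
prologue: push r5 -> mem[0xb6]=0xee, sp=0xb6
body[0] mov  r1, #0x11 -> r1=0x11
body[1] add  r3, r2, r6 -> r3=0x8f
body[2] add  r4, r4, r4 -> r4=0x92
body[3] xor  r5, r6, r4 -> r5=0xe5
body[4] sub  r0, r5, #27 -> r0=0xca
body[5] mov  r1, r6 -> r1=0x77
body[6] mov  r2, #0x88 -> r2=0x88
epilogue: pop r5=0xee, sp=0xb7
epilogue: pop r3=0xc4, sp=0xb8
epilogue: pop r0=0x77, sp=0xb9
r0 is callee-saved -> restored

REG = 0x77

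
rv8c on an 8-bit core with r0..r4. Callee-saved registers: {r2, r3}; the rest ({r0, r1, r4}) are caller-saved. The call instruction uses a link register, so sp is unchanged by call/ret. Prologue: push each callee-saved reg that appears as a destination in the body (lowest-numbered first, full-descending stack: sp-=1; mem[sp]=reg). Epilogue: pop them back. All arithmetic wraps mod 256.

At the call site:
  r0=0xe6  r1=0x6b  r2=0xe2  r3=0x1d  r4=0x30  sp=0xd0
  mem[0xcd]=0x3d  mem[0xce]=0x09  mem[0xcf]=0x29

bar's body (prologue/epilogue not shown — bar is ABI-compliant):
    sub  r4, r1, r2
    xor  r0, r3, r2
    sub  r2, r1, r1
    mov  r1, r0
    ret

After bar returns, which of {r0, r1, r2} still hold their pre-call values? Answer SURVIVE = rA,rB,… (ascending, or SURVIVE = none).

SURVIVE = r2

prologue: push r2 → mem[0xcf]=0xe2, sp=0xcf
body[0] sub  r4, r1, r2 → r4=0x89
body[1] xor  r0, r3, r2 → r0=0xff
body[2] sub  r2, r1, r1 → r2=0x00
body[3] mov  r1, r0 → r1=0xff
epilogue: pop r2=0xe2, sp=0xd0
r0: caller-saved, written=True
r1: caller-saved, written=True
r2: callee-saved, written=True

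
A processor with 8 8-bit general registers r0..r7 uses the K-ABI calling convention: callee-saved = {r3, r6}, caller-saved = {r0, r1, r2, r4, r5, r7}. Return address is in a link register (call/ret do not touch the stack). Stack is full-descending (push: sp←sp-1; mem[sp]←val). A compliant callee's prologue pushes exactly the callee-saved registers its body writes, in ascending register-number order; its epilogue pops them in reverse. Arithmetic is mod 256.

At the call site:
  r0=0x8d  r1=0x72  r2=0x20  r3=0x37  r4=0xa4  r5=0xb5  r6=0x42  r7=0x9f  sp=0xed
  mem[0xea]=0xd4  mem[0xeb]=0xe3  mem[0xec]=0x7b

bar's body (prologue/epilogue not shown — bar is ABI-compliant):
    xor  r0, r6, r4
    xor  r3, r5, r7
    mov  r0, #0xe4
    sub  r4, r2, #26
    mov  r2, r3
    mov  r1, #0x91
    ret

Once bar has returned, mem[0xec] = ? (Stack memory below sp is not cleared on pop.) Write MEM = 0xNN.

MEM = 0x37

prologue: push r3 -> mem[0xec]=0x37, sp=0xec
body[0] xor  r0, r6, r4 -> r0=0xe6
body[1] xor  r3, r5, r7 -> r3=0x2a
body[2] mov  r0, #0xe4 -> r0=0xe4
body[3] sub  r4, r2, #26 -> r4=0x06
body[4] mov  r2, r3 -> r2=0x2a
body[5] mov  r1, #0x91 -> r1=0x91
epilogue: pop r3=0x37, sp=0xed
prologue pushed ['r3'] at ['0xec']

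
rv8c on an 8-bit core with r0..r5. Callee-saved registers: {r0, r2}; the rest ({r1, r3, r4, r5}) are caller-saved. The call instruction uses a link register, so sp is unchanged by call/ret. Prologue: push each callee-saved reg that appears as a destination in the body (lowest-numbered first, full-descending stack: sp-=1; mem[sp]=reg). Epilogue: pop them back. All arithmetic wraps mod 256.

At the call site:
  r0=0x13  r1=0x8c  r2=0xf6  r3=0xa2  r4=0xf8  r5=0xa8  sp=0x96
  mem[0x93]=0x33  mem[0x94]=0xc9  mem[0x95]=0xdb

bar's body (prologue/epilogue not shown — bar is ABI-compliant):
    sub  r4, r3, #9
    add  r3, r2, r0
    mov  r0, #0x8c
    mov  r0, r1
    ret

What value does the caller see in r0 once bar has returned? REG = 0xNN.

REG = 0x13

prologue: push r0 -> mem[0x95]=0x13, sp=0x95
body[0] sub  r4, r3, #9 -> r4=0x99
body[1] add  r3, r2, r0 -> r3=0x09
body[2] mov  r0, #0x8c -> r0=0x8c
body[3] mov  r0, r1 -> r0=0x8c
epilogue: pop r0=0x13, sp=0x96
r0 is callee-saved -> restored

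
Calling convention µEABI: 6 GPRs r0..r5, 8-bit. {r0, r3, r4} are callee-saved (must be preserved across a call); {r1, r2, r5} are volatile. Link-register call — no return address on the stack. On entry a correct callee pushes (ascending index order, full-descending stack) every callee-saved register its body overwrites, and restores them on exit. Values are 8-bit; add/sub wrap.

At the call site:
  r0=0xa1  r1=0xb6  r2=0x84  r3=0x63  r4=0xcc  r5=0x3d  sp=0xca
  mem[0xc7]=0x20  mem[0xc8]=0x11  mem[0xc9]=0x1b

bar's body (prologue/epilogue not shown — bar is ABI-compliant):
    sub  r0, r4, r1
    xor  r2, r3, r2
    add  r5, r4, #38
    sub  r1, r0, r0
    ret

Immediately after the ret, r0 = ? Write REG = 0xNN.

REG = 0xa1

prologue: push r0 -> mem[0xc9]=0xa1, sp=0xc9
body[0] sub  r0, r4, r1 -> r0=0x16
body[1] xor  r2, r3, r2 -> r2=0xe7
body[2] add  r5, r4, #38 -> r5=0xf2
body[3] sub  r1, r0, r0 -> r1=0x00
epilogue: pop r0=0xa1, sp=0xca
r0 is callee-saved -> restored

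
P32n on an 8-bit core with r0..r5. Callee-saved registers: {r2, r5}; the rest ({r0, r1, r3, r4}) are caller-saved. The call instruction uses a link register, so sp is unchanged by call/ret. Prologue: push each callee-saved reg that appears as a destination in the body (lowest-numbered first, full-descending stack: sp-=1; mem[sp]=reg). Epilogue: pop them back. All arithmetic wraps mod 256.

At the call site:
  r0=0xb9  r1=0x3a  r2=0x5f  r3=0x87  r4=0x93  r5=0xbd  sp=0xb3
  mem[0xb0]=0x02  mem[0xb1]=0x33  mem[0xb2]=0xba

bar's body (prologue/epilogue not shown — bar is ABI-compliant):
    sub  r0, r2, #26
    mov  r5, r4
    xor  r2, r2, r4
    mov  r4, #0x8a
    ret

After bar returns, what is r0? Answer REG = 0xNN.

REG = 0x45

prologue: push r2 -> mem[0xb2]=0x5f, sp=0xb2
prologue: push r5 -> mem[0xb1]=0xbd, sp=0xb1
body[0] sub  r0, r2, #26 -> r0=0x45
body[1] mov  r5, r4 -> r5=0x93
body[2] xor  r2, r2, r4 -> r2=0xcc
body[3] mov  r4, #0x8a -> r4=0x8a
epilogue: pop r5=0xbd, sp=0xb2
epilogue: pop r2=0x5f, sp=0xb3
r0 is caller-saved -> body value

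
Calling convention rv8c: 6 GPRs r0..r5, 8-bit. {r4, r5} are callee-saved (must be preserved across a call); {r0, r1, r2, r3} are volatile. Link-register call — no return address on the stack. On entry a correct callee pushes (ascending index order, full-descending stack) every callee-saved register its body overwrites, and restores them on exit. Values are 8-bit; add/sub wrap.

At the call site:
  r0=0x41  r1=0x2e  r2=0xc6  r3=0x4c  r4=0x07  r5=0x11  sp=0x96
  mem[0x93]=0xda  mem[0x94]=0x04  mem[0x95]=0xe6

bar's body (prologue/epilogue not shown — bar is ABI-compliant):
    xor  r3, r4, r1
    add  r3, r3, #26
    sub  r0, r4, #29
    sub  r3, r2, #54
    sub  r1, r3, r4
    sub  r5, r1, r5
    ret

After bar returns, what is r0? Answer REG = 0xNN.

REG = 0xea

prologue: push r5 -> mem[0x95]=0x11, sp=0x95
body[0] xor  r3, r4, r1 -> r3=0x29
body[1] add  r3, r3, #26 -> r3=0x43
body[2] sub  r0, r4, #29 -> r0=0xea
body[3] sub  r3, r2, #54 -> r3=0x90
body[4] sub  r1, r3, r4 -> r1=0x89
body[5] sub  r5, r1, r5 -> r5=0x78
epilogue: pop r5=0x11, sp=0x96
r0 is caller-saved -> body value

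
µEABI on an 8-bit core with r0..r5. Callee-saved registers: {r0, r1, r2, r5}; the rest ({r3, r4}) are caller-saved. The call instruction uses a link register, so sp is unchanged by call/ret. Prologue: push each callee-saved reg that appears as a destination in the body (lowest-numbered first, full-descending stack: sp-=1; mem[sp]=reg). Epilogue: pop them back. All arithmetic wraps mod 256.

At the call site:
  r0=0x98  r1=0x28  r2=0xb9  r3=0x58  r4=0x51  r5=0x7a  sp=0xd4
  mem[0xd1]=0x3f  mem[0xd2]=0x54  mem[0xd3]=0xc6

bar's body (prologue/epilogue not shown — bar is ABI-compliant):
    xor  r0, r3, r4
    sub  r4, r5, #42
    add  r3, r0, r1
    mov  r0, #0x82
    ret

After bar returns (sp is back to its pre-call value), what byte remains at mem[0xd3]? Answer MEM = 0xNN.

MEM = 0x98

prologue: push r0 -> mem[0xd3]=0x98, sp=0xd3
body[0] xor  r0, r3, r4 -> r0=0x09
body[1] sub  r4, r5, #42 -> r4=0x50
body[2] add  r3, r0, r1 -> r3=0x31
body[3] mov  r0, #0x82 -> r0=0x82
epilogue: pop r0=0x98, sp=0xd4
prologue pushed ['r0'] at ['0xd3']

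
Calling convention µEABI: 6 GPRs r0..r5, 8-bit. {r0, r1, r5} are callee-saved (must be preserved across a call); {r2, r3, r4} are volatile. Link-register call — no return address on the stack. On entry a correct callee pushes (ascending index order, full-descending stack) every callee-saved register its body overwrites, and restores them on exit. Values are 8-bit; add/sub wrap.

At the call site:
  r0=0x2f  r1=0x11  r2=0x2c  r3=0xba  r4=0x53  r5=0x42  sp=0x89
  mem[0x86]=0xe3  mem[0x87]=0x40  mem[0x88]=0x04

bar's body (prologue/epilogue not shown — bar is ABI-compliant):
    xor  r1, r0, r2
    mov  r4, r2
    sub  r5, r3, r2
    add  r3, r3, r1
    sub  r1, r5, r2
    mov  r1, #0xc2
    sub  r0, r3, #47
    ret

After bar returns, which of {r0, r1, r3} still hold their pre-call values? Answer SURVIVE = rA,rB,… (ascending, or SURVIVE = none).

prologue: push r0 -> mem[0x88]=0x2f, sp=0x88
prologue: push r1 -> mem[0x87]=0x11, sp=0x87
prologue: push r5 -> mem[0x86]=0x42, sp=0x86
body[0] xor  r1, r0, r2 -> r1=0x03
body[1] mov  r4, r2 -> r4=0x2c
body[2] sub  r5, r3, r2 -> r5=0x8e
body[3] add  r3, r3, r1 -> r3=0xbd
body[4] sub  r1, r5, r2 -> r1=0x62
body[5] mov  r1, #0xc2 -> r1=0xc2
body[6] sub  r0, r3, #47 -> r0=0x8e
epilogue: pop r5=0x42, sp=0x87
epilogue: pop r1=0x11, sp=0x88
epilogue: pop r0=0x2f, sp=0x89
r0: callee-saved, written=True
r1: callee-saved, written=True
r3: caller-saved, written=True

SURVIVE = r0,r1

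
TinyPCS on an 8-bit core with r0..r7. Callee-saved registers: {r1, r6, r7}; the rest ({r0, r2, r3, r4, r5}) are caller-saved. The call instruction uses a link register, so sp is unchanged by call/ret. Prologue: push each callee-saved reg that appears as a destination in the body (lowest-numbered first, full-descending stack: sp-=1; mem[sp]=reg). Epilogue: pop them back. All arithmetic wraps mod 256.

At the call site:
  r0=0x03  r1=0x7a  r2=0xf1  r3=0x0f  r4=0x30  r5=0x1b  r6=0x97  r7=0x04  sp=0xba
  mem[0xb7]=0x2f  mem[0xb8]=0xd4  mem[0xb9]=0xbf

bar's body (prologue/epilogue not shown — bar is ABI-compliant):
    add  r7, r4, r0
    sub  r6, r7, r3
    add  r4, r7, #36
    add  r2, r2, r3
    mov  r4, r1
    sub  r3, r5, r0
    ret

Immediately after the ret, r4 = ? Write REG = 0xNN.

prologue: push r6 → mem[0xb9]=0x97, sp=0xb9
prologue: push r7 → mem[0xb8]=0x04, sp=0xb8
body[0] add  r7, r4, r0 → r7=0x33
body[1] sub  r6, r7, r3 → r6=0x24
body[2] add  r4, r7, #36 → r4=0x57
body[3] add  r2, r2, r3 → r2=0x00
body[4] mov  r4, r1 → r4=0x7a
body[5] sub  r3, r5, r0 → r3=0x18
epilogue: pop r7=0x04, sp=0xb9
epilogue: pop r6=0x97, sp=0xba
r4 is caller-saved → body value

REG = 0x7a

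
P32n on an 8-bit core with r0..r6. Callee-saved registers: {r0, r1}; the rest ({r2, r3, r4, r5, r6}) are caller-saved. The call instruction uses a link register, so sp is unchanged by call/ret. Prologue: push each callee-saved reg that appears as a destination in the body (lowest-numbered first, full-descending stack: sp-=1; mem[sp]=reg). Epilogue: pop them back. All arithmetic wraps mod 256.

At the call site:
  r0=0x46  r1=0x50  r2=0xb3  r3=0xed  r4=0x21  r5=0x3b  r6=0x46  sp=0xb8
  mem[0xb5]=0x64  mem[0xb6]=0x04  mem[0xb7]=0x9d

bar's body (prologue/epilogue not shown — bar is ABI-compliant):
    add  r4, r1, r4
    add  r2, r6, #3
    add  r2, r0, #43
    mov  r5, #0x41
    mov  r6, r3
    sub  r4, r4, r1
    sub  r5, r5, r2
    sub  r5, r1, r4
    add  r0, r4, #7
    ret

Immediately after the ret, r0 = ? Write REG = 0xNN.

prologue: push r0 -> mem[0xb7]=0x46, sp=0xb7
body[0] add  r4, r1, r4 -> r4=0x71
body[1] add  r2, r6, #3 -> r2=0x49
body[2] add  r2, r0, #43 -> r2=0x71
body[3] mov  r5, #0x41 -> r5=0x41
body[4] mov  r6, r3 -> r6=0xed
body[5] sub  r4, r4, r1 -> r4=0x21
body[6] sub  r5, r5, r2 -> r5=0xd0
body[7] sub  r5, r1, r4 -> r5=0x2f
body[8] add  r0, r4, #7 -> r0=0x28
epilogue: pop r0=0x46, sp=0xb8
r0 is callee-saved -> restored

REG = 0x46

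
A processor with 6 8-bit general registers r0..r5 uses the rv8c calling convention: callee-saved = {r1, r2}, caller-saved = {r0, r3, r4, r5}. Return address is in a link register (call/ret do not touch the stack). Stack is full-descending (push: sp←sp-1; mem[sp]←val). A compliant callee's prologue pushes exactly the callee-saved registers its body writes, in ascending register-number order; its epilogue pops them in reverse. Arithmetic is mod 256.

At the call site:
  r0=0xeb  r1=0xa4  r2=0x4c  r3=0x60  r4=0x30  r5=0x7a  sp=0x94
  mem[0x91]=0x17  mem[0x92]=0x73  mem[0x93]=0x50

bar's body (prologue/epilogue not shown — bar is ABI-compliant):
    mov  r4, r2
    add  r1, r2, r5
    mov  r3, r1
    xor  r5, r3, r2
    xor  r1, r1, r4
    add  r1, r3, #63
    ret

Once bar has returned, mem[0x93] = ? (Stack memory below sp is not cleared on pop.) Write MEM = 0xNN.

MEM = 0xa4

prologue: push r1 -> mem[0x93]=0xa4, sp=0x93
body[0] mov  r4, r2 -> r4=0x4c
body[1] add  r1, r2, r5 -> r1=0xc6
body[2] mov  r3, r1 -> r3=0xc6
body[3] xor  r5, r3, r2 -> r5=0x8a
body[4] xor  r1, r1, r4 -> r1=0x8a
body[5] add  r1, r3, #63 -> r1=0x05
epilogue: pop r1=0xa4, sp=0x94
prologue pushed ['r1'] at ['0x93']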